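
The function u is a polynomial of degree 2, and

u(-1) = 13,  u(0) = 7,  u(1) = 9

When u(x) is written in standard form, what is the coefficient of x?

-2

Write u(x) = ax² + bx + c; the 3 given values yield a linear system in the 3 coefficients.
Solving, u(x) = 4x² - 2x + 7.
The coefficient of x is -2.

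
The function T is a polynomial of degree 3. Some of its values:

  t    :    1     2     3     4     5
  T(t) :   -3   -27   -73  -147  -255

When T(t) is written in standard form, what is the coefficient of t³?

First differences: -24, -46, -74, -108. Second differences: -22, -28, -34. Third differences: -6, -6.
Level-3 differences are constant, so T has degree 3.
Fitting a degree-3 polynomial gives T(t) = -t³ - 5t² - 2t + 5.
The coefficient of t³ is -1.

-1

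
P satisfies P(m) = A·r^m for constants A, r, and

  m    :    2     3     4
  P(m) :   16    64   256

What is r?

Consecutive ratio: 64/16 = 4, and 256/64 = 4, so r = 4.
Then A·4^2 = 16 gives A = 1, and P(m) = 1·4^m.

4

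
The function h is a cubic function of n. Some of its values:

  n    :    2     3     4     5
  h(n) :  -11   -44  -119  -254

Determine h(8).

-1199

Write h(n) = an³ + bn² + cn + d; the 4 given values yield a linear system in the 4 coefficients.
Solving, h(n) = -3n³ + 6n² - 6n + 1.
Then h(8) = -1199.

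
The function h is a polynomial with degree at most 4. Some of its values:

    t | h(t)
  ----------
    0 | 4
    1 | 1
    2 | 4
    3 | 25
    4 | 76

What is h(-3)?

Write h(t) = at^4 + bt³ + ct² + dt + e; the 5 given values yield a linear system in the 5 coefficients.
Solving, the leading coefficient vanishes, and h(t) = 2t³ - 3t² - 2t + 4.
Then h(-3) = -71.

-71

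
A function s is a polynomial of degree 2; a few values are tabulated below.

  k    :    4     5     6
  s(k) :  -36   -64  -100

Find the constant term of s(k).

-4

Write s(k) = ak² + bk + c; the 3 given values yield a linear system in the 3 coefficients.
Solving, s(k) = -4k² + 8k - 4.
The constant term is s(0) = -4.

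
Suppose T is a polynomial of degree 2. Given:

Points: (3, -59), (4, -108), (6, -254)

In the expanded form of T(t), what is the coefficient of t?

7

Write T(t) = at² + bt + c; the 3 given values yield a linear system in the 3 coefficients.
Solving, T(t) = -8t² + 7t - 8.
The coefficient of t is 7.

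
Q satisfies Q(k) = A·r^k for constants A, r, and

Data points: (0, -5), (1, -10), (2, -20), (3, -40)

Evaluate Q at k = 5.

-160

Consecutive ratio: -10/(-5) = 2, and -20/(-10) = 2, so r = 2.
Then A·2^0 = -5 gives A = -5, and Q(k) = -5·2^k.
Q(5) = -5·2^5 = -160.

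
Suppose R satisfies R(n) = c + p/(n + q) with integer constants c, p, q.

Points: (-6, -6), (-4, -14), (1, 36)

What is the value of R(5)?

(R(n) − c)(n + q) = p for each data point; the three points give a linear system in c and q, then p follows.
Solving: c = 6, q = 1, p = 60, so R(n) = 6 + 60/(n + 1).
Then R(5) = 6 + 60/6 = 16.

16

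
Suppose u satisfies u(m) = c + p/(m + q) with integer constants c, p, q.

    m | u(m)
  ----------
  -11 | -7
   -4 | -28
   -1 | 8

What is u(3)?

0

(u(m) − c)(m + q) = p for each data point; the three points give a linear system in c and q, then p follows.
Solving: c = -4, q = 3, p = 24, so u(m) = -4 + 24/(m + 3).
Then u(3) = -4 + 24/6 = 0.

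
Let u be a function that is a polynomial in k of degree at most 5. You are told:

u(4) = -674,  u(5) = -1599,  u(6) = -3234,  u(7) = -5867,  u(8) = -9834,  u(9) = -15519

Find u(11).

First differences: -925, -1635, -2633, -3967, -5685. Second differences: -710, -998, -1334, -1718. Third differences: -288, -336, -384. Fourth differences: -48, -48.
Level-4 differences are constant, so u has degree 4.
Fitting a degree-4 polynomial gives u(k) = -2k^4 - 4k³ + 7k² - 6k + 6.
Then u(11) = -33819.

-33819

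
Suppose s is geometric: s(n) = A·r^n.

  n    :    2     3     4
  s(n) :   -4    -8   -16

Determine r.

Consecutive ratio: -8/(-4) = 2, and -16/(-8) = 2, so r = 2.
Then A·2^2 = -4 gives A = -1, and s(n) = -1·2^n.

2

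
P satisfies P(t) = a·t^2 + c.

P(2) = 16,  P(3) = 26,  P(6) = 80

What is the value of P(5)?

58

From P(2) = 16 and P(3) = 26: 4a + c = 16 and 9a + c = 26.
Subtracting: 5a = 10, so a = 2; then c = 16 − 2·4 = 8.
So P(t) = 2t² + 8, and P(5) = 58.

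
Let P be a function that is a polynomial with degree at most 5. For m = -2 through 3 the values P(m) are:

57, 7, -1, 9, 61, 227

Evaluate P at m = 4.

First differences: -50, -8, 10, 52, 166. Second differences: 42, 18, 42, 114. Third differences: -24, 24, 72. Fourth differences: 48, 48.
Level-4 differences are constant, so P has degree 4.
Extending the table by one column gives the next first difference 400, so P(4) = 227 + 400 = 627.

627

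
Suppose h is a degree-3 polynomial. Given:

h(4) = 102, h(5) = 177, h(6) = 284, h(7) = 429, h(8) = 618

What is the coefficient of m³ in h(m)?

1

Write h(m) = am³ + bm² + cm + d; the 5 given values yield a linear system in the 4 coefficients.
Solving, h(m) = m³ + m² + 5m + 2.
The coefficient of m³ is 1.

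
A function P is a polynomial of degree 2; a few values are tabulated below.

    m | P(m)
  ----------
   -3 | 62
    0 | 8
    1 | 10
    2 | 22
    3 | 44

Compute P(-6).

206

Write P(m) = am² + bm + c; the 5 given values yield a linear system in the 3 coefficients.
Solving, P(m) = 5m² - 3m + 8.
Then P(-6) = 206.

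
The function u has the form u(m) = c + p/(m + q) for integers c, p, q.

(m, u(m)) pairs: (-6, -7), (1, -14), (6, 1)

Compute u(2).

(u(m) − c)(m + q) = p for each data point; the three points give a linear system in c and q, then p follows.
Solving: c = -5, q = -3, p = 18, so u(m) = -5 + 18/(m − 3).
Then u(2) = -5 + 18/(-1) = -23.

-23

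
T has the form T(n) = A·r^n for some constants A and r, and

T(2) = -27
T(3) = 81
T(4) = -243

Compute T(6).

Consecutive ratio: 81/(-27) = -3, and -243/81 = -3, so r = -3.
Then A·(-3)^2 = -27 gives A = -3, and T(n) = -3·(-3)^n.
T(6) = -3·(-3)^6 = -2187.

-2187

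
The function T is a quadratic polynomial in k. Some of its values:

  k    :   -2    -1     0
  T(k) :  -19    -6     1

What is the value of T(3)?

Write T(k) = ak² + bk + c; the 3 given values yield a linear system in the 3 coefficients.
Solving, T(k) = -3k² + 4k + 1.
Then T(3) = -14.

-14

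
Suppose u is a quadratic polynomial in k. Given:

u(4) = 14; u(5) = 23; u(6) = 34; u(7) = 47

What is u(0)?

-2

First differences: 9, 11, 13. Second differences: 2, 2.
Level-2 differences are constant, so u has degree 2.
Fitting a degree-2 polynomial gives u(k) = k² - 2.
The constant term is u(0) = -2.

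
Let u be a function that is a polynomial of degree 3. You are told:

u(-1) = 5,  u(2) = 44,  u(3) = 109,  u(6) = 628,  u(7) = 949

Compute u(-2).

4

Write u(m) = am³ + bm² + cm + d; the 5 given values yield a linear system in the 4 coefficients.
Solving, u(m) = 2m³ + 5m² + 2m + 4.
Then u(-2) = 4.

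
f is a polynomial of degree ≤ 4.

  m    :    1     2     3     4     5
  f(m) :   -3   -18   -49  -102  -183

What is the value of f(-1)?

First differences: -15, -31, -53, -81. Second differences: -16, -22, -28. Third differences: -6, -6.
Level-3 differences are constant, so f has degree 3.
Fitting a degree-3 polynomial gives f(m) = -m³ - 2m² - 2m + 2.
Then f(-1) = 3.

3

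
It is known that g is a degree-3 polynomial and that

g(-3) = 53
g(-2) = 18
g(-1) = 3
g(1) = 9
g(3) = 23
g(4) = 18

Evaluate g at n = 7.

Write g(n) = an³ + bn² + cn + d; the 6 given values yield a linear system in the 4 coefficients.
Solving, g(n) = -n³ + 4n² + 4n + 2.
Then g(7) = -117.

-117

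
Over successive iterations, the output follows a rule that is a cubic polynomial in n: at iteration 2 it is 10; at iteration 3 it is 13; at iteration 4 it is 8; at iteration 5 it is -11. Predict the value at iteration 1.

Write the value at n as s(n).
Write s(n) = an³ + bn² + cn + d; the 4 given values yield a linear system in the 4 coefficients.
Solving, s(n) = -n³ + 5n² - 3n + 4.
Then s(1) = 5.

5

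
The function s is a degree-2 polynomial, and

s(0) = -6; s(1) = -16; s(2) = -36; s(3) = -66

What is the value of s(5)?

First differences: -10, -20, -30. Second differences: -10, -10.
Level-2 differences are constant, so s has degree 2.
Fitting a degree-2 polynomial gives s(t) = -5t² - 5t - 6.
Then s(5) = -156.

-156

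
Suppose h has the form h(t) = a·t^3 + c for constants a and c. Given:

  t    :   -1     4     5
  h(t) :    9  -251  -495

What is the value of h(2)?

-27

From h(-1) = 9 and h(4) = -251: -1a + c = 9 and 64a + c = -251.
Subtracting: 65a = -260, so a = -4; then c = 9 − (-4)·(-1) = 5.
So h(t) = -4t³ + 5, and h(2) = -27.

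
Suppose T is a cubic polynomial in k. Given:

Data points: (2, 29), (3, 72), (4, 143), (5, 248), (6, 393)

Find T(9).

1128

First differences: 43, 71, 105, 145. Second differences: 28, 34, 40. Third differences: 6, 6.
Level-3 differences are constant, so T has degree 3.
Fitting a degree-3 polynomial gives T(k) = k³ + 5k² - k + 3.
Then T(9) = 1128.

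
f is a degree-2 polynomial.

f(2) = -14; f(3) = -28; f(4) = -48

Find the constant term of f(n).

Write f(n) = an² + bn + c; the 3 given values yield a linear system in the 3 coefficients.
Solving, f(n) = -3n² + n - 4.
The constant term is f(0) = -4.

-4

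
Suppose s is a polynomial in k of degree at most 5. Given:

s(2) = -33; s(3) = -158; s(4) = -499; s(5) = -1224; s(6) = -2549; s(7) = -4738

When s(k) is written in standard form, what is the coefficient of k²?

2

First differences: -125, -341, -725, -1325, -2189. Second differences: -216, -384, -600, -864. Third differences: -168, -216, -264. Fourth differences: -48, -48.
Level-4 differences are constant, so s has degree 4.
Fitting a degree-4 polynomial gives s(k) = -2k^4 + 2k² - 5k + 1.
The coefficient of k² is 2.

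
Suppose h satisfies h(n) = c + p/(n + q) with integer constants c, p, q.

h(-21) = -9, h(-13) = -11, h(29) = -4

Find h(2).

14

(h(n) − c)(n + q) = p for each data point; the three points give a linear system in c and q, then p follows.
Solving: c = -6, q = 1, p = 60, so h(n) = -6 + 60/(n + 1).
Then h(2) = -6 + 60/3 = 14.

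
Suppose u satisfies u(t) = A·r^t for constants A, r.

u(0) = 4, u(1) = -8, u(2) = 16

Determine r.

-2

Consecutive ratio: -8/4 = -2, and 16/(-8) = -2, so r = -2.
Then A·(-2)^0 = 4 gives A = 4, and u(t) = 4·(-2)^t.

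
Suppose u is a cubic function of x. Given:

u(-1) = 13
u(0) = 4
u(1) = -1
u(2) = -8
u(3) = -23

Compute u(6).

-176

Write u(x) = ax³ + bx² + cx + d; the 5 given values yield a linear system in the 4 coefficients.
Solving, u(x) = -x³ + 2x² - 6x + 4.
Then u(6) = -176.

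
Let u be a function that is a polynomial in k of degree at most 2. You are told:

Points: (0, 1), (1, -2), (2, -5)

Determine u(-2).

First differences: -3, -3.
Level-1 differences are constant, so u has degree 1.
Fitting a degree-1 polynomial gives u(k) = -3k + 1.
Then u(-2) = 7.

7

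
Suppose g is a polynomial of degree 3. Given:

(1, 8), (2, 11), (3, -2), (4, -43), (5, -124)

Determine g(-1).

Write g(n) = an³ + bn² + cn + d; the 5 given values yield a linear system in the 4 coefficients.
Solving, g(n) = -2n³ + 4n² + 5n + 1.
Then g(-1) = 2.

2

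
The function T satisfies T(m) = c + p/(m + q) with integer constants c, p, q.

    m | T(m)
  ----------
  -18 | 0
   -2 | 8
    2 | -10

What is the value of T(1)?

-19

(T(m) − c)(m + q) = p for each data point; the three points give a linear system in c and q, then p follows.
Solving: c = -1, q = 0, p = -18, so T(m) = -1 − 18/(m + 0).
Then T(1) = -1 − 18/1 = -19.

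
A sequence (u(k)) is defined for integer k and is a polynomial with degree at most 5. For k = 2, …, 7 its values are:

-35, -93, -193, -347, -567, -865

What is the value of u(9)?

-1743

First differences: -58, -100, -154, -220, -298. Second differences: -42, -54, -66, -78. Third differences: -12, -12, -12.
Level-3 differences are constant, so u has degree 3.
Fitting a degree-3 polynomial gives u(k) = -2k³ - 3k² - 5k + 3.
Then u(9) = -1743.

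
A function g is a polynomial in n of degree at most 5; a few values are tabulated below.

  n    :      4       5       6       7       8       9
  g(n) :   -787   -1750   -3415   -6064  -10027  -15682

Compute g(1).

-10

First differences: -963, -1665, -2649, -3963, -5655. Second differences: -702, -984, -1314, -1692. Third differences: -282, -330, -378. Fourth differences: -48, -48.
Level-4 differences are constant, so g has degree 4.
Fitting a degree-4 polynomial gives g(n) = -2n^4 - 3n³ - 4n² - 6n + 5.
Then g(1) = -10.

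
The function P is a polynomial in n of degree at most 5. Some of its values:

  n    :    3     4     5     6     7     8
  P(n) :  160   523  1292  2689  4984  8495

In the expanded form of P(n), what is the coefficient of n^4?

2

First differences: 363, 769, 1397, 2295, 3511. Second differences: 406, 628, 898, 1216. Third differences: 222, 270, 318. Fourth differences: 48, 48.
Level-4 differences are constant, so P has degree 4.
Fitting a degree-4 polynomial gives P(n) = 2n^4 + n³ - 3n² - 3n + 7.
The coefficient of n^4 is 2.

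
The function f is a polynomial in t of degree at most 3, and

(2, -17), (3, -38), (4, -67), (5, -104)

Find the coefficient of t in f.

Write f(t) = at³ + bt² + ct + d; the 4 given values yield a linear system in the 4 coefficients.
Solving, the leading coefficient vanishes, and f(t) = -4t² - t + 1.
The coefficient of t is -1.

-1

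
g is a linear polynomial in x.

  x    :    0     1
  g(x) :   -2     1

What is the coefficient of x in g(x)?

3

Write g(x) = ax + b; the 2 given values yield a linear system in the 2 coefficients.
Solving, g(x) = 3x - 2.
The coefficient of x is 3.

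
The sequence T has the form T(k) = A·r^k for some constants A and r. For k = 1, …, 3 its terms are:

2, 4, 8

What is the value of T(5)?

32

Consecutive ratio: 4/2 = 2, and 8/4 = 2, so r = 2.
Then A·2^1 = 2 gives A = 1, and T(k) = 1·2^k.
T(5) = 1·2^5 = 32.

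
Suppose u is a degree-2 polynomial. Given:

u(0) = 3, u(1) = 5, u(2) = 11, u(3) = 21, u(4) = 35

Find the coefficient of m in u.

0

Write u(m) = am² + bm + c; the 5 given values yield a linear system in the 3 coefficients.
Solving, u(m) = 2m² + 3.
The coefficient of m is 0.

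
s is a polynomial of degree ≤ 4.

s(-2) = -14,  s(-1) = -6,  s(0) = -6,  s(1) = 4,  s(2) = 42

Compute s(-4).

First differences: 8, 0, 10, 38. Second differences: -8, 10, 28. Third differences: 18, 18.
Level-3 differences are constant, so s has degree 3.
Fitting a degree-3 polynomial gives s(n) = 3n³ + 5n² + 2n - 6.
Then s(-4) = -126.

-126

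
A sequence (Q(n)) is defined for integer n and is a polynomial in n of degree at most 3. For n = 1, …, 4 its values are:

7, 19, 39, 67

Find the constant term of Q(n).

3

First differences: 12, 20, 28. Second differences: 8, 8.
Level-2 differences are constant, so Q has degree 2.
Fitting a degree-2 polynomial gives Q(n) = 4n² + 3.
The constant term is Q(0) = 3.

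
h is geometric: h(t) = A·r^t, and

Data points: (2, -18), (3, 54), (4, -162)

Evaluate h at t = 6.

Consecutive ratio: 54/(-18) = -3, and -162/54 = -3, so r = -3.
Then A·(-3)^2 = -18 gives A = -2, and h(t) = -2·(-3)^t.
h(6) = -2·(-3)^6 = -1458.

-1458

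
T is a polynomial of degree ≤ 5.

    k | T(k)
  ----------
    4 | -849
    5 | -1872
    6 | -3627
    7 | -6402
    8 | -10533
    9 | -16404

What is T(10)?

Write T(k) = ak^5 + bk^4 + ck³ + dk² + ek + p; the 6 given values yield a linear system in the 6 coefficients.
Solving, the leading coefficient vanishes, and T(k) = -2k^4 - 4k³ - 4k² - 5k + 3.
Then T(10) = -24447.

-24447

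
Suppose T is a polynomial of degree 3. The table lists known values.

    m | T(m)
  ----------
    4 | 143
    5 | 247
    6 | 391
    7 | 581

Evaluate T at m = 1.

Write T(m) = am³ + bm² + cm + d; the 4 given values yield a linear system in the 4 coefficients.
Solving, T(m) = m³ + 5m² - 2m + 7.
Then T(1) = 11.

11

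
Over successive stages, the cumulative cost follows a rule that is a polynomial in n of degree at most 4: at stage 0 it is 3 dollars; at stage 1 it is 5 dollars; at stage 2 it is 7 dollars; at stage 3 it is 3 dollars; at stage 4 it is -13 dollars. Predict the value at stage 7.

Write the value at n as h(n).
First differences: 2, 2, -4, -16. Second differences: 0, -6, -12. Third differences: -6, -6.
Level-3 differences are constant, so h has degree 3.
Fitting a degree-3 polynomial gives h(n) = -n³ + 3n² + 3.
Then h(7) = -193.

-193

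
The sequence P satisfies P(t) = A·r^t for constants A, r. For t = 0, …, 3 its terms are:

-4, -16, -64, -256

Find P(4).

Consecutive ratio: -16/(-4) = 4, and -64/(-16) = 4, so r = 4.
Then A·4^0 = -4 gives A = -4, and P(t) = -4·4^t.
P(4) = -4·4^4 = -1024.

-1024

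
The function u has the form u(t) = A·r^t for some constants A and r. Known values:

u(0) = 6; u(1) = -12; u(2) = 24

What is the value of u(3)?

-48

Consecutive ratio: -12/6 = -2, and 24/(-12) = -2, so r = -2.
Then A·(-2)^0 = 6 gives A = 6, and u(t) = 6·(-2)^t.
u(3) = 6·(-2)^3 = -48.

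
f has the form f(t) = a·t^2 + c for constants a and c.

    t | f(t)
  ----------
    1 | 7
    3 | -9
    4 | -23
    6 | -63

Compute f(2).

From f(1) = 7 and f(3) = -9: 1a + c = 7 and 9a + c = -9.
Subtracting: 8a = -16, so a = -2; then c = 7 − (-2)·1 = 9.
So f(t) = -2t² + 9, and f(2) = 1.

1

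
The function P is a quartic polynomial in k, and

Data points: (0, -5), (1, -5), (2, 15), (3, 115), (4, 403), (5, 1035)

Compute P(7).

4195

First differences: 0, 20, 100, 288, 632. Second differences: 20, 80, 188, 344. Third differences: 60, 108, 156. Fourth differences: 48, 48.
Level-4 differences are constant, so P has degree 4.
Fitting a degree-4 polynomial gives P(k) = 2k^4 - 2k³ + 2k² - 2k - 5.
Then P(7) = 4195.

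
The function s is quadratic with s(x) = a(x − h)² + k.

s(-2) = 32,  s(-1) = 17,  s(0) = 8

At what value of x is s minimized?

First differences -15, -9; second difference 6 = 2a, so a = 3.
Expanding, the x-coefficient is −2ah = -6h; matching it to the data gives h = 1, and then k = 5.
So s(x) = 3(x − 1)² + 5.
Hence h = 1.

1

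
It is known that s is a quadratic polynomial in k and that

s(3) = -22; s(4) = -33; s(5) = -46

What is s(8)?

-97

Write s(k) = ak² + bk + c; the 3 given values yield a linear system in the 3 coefficients.
Solving, s(k) = -k² - 4k - 1.
Then s(8) = -97.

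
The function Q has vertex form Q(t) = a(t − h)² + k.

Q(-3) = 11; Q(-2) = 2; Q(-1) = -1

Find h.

-1

First differences -9, -3; second difference 6 = 2a, so a = 3.
Expanding, the t-coefficient is −2ah = -6h; matching it to the data gives h = -1, and then k = -1.
So Q(t) = 3(t + 1)² − 1.
Hence h = -1.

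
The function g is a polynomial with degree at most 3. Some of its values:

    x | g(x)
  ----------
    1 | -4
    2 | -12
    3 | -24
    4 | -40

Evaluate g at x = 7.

-112

First differences: -8, -12, -16. Second differences: -4, -4.
Level-2 differences are constant, so g has degree 2.
Fitting a degree-2 polynomial gives g(x) = -2x² - 2x.
Then g(7) = -112.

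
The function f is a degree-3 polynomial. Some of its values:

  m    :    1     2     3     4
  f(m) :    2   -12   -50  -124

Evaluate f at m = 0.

4

Write f(m) = am³ + bm² + cm + d; the 4 given values yield a linear system in the 4 coefficients.
Solving, f(m) = -2m³ + 4.
Then f(0) = 4.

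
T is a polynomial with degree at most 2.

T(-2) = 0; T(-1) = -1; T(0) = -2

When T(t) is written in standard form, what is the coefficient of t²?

First differences: -1, -1.
Level-1 differences are constant, so T has degree 1.
Fitting a degree-1 polynomial gives T(t) = -t - 2.
The coefficient of t² is 0.

0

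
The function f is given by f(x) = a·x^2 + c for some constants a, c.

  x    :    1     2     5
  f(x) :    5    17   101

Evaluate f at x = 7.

From f(1) = 5 and f(2) = 17: 1a + c = 5 and 4a + c = 17.
Subtracting: 3a = 12, so a = 4; then c = 5 − 4·1 = 1.
So f(x) = 4x² + 1, and f(7) = 197.

197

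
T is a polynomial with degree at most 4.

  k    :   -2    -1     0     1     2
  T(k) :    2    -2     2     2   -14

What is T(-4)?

First differences: -4, 4, 0, -16. Second differences: 8, -4, -16. Third differences: -12, -12.
Level-3 differences are constant, so T has degree 3.
Fitting a degree-3 polynomial gives T(k) = -2k³ - 2k² + 4k + 2.
Then T(-4) = 82.

82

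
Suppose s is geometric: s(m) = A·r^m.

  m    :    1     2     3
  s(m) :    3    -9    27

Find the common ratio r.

-3

Consecutive ratio: -9/3 = -3, and 27/(-9) = -3, so r = -3.
Then A·(-3)^1 = 3 gives A = -1, and s(m) = -1·(-3)^m.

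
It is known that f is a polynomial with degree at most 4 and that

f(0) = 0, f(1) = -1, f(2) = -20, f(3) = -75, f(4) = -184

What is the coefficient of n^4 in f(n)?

First differences: -1, -19, -55, -109. Second differences: -18, -36, -54. Third differences: -18, -18.
Level-3 differences are constant, so f has degree 3.
Fitting a degree-3 polynomial gives f(n) = -3n³ + 2n.
The coefficient of n^4 is 0.

0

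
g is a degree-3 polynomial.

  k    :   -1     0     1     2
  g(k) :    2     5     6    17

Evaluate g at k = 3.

50

Write g(k) = ak³ + bk² + ck + d; the 4 given values yield a linear system in the 4 coefficients.
Solving, g(k) = 2k³ - k² + 5.
Then g(3) = 50.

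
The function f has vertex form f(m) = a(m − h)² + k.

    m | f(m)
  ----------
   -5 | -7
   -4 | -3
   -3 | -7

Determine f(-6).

-19

First differences 4, -4; second difference -8 = 2a, so a = -4.
Expanding, the m-coefficient is −2ah = 8h; matching it to the data gives h = -4, and then k = -3.
So f(m) = -4(m + 4)² − 3.
f(-6) = -4·(-2)² − 3 = -19.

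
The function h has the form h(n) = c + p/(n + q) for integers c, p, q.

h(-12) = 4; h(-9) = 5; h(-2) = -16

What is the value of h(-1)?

-7

(h(n) − c)(n + q) = p for each data point; the three points give a linear system in c and q, then p follows.
Solving: c = 2, q = 3, p = -18, so h(n) = 2 − 18/(n + 3).
Then h(-1) = 2 − 18/2 = -7.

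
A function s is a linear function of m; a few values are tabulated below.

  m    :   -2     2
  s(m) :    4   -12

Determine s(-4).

Write s(m) = am + b; the 2 given values yield a linear system in the 2 coefficients.
Solving, s(m) = -4m - 4.
Then s(-4) = 12.

12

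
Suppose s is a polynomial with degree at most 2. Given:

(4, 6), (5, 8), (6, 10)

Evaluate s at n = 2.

2

Write s(n) = an² + bn + c; the 3 given values yield a linear system in the 3 coefficients.
Solving, the leading coefficient vanishes, and s(n) = 2n - 2.
Then s(2) = 2.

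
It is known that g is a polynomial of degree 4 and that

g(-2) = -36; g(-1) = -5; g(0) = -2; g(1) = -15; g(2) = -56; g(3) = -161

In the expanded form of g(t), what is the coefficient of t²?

First differences: 31, 3, -13, -41, -105. Second differences: -28, -16, -28, -64. Third differences: 12, -12, -36. Fourth differences: -24, -24.
Level-4 differences are constant, so g has degree 4.
Fitting a degree-4 polynomial gives g(t) = -t^4 - 7t² - 5t - 2.
The coefficient of t² is -7.

-7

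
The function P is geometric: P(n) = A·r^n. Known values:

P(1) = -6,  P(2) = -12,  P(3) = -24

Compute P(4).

-48

Consecutive ratio: -12/(-6) = 2, and -24/(-12) = 2, so r = 2.
Then A·2^1 = -6 gives A = -3, and P(n) = -3·2^n.
P(4) = -3·2^4 = -48.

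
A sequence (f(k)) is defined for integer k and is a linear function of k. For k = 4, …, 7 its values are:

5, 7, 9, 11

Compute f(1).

Write f(k) = ak + b; the 4 given values yield a linear system in the 2 coefficients.
Solving, f(k) = 2k - 3.
Then f(1) = -1.

-1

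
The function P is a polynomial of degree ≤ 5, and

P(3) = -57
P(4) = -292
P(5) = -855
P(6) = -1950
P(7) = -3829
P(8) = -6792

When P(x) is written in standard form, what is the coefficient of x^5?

0

First differences: -235, -563, -1095, -1879, -2963. Second differences: -328, -532, -784, -1084. Third differences: -204, -252, -300. Fourth differences: -48, -48.
Level-4 differences are constant, so P has degree 4.
Fitting a degree-4 polynomial gives P(x) = -2x^4 + 2x³ + 6x² - x.
The coefficient of x^5 is 0.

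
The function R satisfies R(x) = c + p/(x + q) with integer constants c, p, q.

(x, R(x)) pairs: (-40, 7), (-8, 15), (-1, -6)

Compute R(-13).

(R(x) − c)(x + q) = p for each data point; the three points give a linear system in c and q, then p follows.
Solving: c = 6, q = 4, p = -36, so R(x) = 6 − 36/(x + 4).
Then R(-13) = 6 − 36/(-9) = 10.

10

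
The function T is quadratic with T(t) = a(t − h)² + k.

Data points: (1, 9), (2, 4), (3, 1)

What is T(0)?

First differences -5, -3; second difference 2 = 2a, so a = 1.
Expanding, the t-coefficient is −2ah = -2h; matching it to the data gives h = 4, and then k = 0.
So T(t) = 1(t − 4)² + 0.
T(0) = 1·(-4)² + 0 = 16.

16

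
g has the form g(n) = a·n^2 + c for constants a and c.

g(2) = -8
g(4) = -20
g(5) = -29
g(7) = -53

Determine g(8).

From g(2) = -8 and g(4) = -20: 4a + c = -8 and 16a + c = -20.
Subtracting: 12a = -12, so a = -1; then c = -8 − (-1)·4 = -4.
So g(n) = -1n² − 4, and g(8) = -68.

-68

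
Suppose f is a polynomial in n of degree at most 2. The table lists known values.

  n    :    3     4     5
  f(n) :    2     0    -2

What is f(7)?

Write f(n) = an² + bn + c; the 3 given values yield a linear system in the 3 coefficients.
Solving, the leading coefficient vanishes, and f(n) = -2n + 8.
Then f(7) = -6.

-6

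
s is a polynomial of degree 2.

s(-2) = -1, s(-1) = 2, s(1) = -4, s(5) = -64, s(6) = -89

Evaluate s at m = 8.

-151

Write s(m) = am² + bm + c; the 5 given values yield a linear system in the 3 coefficients.
Solving, s(m) = -2m² - 3m + 1.
Then s(8) = -151.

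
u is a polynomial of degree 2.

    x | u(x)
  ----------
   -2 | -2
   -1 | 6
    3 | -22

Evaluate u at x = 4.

-44

Write u(x) = ax² + bx + c; the 3 given values yield a linear system in the 3 coefficients.
Solving, u(x) = -3x² - x + 8.
Then u(4) = -44.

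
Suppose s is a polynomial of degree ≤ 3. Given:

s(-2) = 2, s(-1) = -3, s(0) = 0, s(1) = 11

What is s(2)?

30

First differences: -5, 3, 11. Second differences: 8, 8.
Level-2 differences are constant, so s has degree 2.
Extending the table by one column gives the next first difference 19, so s(2) = 11 + 19 = 30.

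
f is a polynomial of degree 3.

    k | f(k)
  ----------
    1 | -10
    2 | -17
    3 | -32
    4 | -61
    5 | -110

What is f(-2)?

23

First differences: -7, -15, -29, -49. Second differences: -8, -14, -20. Third differences: -6, -6.
Level-3 differences are constant, so f has degree 3.
Fitting a degree-3 polynomial gives f(k) = -k³ + 2k² - 6k - 5.
Then f(-2) = 23.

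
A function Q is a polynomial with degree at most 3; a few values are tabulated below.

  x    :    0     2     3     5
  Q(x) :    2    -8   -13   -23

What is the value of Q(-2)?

12

Write Q(x) = ax³ + bx² + cx + d; the 4 given values yield a linear system in the 4 coefficients.
Solving, the top 2 coefficients vanish, and Q(x) = -5x + 2.
Then Q(-2) = 12.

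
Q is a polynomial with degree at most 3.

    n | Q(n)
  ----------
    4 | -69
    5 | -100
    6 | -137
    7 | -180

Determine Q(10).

-345

First differences: -31, -37, -43. Second differences: -6, -6.
Level-2 differences are constant, so Q has degree 2.
Fitting a degree-2 polynomial gives Q(n) = -3n² - 4n - 5.
Then Q(10) = -345.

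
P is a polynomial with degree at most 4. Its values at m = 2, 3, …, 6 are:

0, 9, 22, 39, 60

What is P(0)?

First differences: 9, 13, 17, 21. Second differences: 4, 4, 4.
Level-2 differences are constant, so P has degree 2.
Fitting a degree-2 polynomial gives P(m) = 2m² - m - 6.
Then P(0) = -6.

-6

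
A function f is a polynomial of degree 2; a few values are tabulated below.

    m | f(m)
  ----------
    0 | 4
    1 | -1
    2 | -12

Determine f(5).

Write f(m) = am² + bm + c; the 3 given values yield a linear system in the 3 coefficients.
Solving, f(m) = -3m² - 2m + 4.
Then f(5) = -81.

-81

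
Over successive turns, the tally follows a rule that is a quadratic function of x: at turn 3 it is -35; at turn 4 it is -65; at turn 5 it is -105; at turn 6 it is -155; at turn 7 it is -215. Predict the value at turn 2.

-15

Write the value at x as P(x).
First differences: -30, -40, -50, -60. Second differences: -10, -10, -10.
Level-2 differences are constant, so P has degree 2.
Fitting a degree-2 polynomial gives P(x) = -5x² + 5x - 5.
Then P(2) = -15.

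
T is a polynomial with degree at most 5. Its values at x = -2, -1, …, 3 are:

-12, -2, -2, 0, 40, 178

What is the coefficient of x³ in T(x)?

4

Write T(x) = ax^5 + bx^4 + cx³ + dx² + ex + p; the 6 given values yield a linear system in the 6 coefficients.
Solving, the leading coefficient vanishes, and T(x) = x^4 + 4x³ - 3x - 2.
The coefficient of x³ is 4.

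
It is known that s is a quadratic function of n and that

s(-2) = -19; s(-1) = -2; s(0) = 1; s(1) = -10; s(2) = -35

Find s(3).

Write s(n) = an² + bn + c; the 5 given values yield a linear system in the 3 coefficients.
Solving, s(n) = -7n² - 4n + 1.
Then s(3) = -74.

-74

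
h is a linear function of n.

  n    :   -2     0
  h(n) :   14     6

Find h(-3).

18

Write h(n) = an + b; the 2 given values yield a linear system in the 2 coefficients.
Solving, h(n) = -4n + 6.
Then h(-3) = 18.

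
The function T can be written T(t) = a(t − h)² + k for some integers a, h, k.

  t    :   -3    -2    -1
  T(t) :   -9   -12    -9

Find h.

-2

First differences -3, 3; second difference 6 = 2a, so a = 3.
Expanding, the t-coefficient is −2ah = -6h; matching it to the data gives h = -2, and then k = -12.
So T(t) = 3(t + 2)² − 12.
Hence h = -2.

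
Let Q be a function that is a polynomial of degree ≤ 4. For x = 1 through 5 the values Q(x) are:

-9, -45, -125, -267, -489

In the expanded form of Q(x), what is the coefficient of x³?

Write Q(x) = ax^4 + bx³ + cx² + dx + e; the 5 given values yield a linear system in the 5 coefficients.
Solving, the leading coefficient vanishes, and Q(x) = -3x³ - 4x² - 3x + 1.
The coefficient of x³ is -3.

-3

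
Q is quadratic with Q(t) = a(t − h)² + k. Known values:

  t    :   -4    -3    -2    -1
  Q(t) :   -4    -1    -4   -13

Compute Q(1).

First differences 3, -3, -9; second difference -6 = 2a, so a = -3.
Expanding, the t-coefficient is −2ah = 6h; matching it to the data gives h = -3, and then k = -1.
So Q(t) = -3(t + 3)² − 1.
Q(1) = -3·4² − 1 = -49.

-49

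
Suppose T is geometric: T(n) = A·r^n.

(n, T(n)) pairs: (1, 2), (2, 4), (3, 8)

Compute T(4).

16

Consecutive ratio: 4/2 = 2, and 8/4 = 2, so r = 2.
Then A·2^1 = 2 gives A = 1, and T(n) = 1·2^n.
T(4) = 1·2^4 = 16.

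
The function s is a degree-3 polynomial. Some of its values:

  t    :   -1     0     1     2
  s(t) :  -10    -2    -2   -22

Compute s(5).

Write s(t) = at³ + bt² + ct + d; the 4 given values yield a linear system in the 4 coefficients.
Solving, s(t) = -2t³ - 4t² + 6t - 2.
Then s(5) = -322.

-322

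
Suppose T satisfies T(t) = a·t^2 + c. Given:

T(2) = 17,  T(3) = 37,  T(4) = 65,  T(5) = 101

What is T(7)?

197

From T(2) = 17 and T(3) = 37: 4a + c = 17 and 9a + c = 37.
Subtracting: 5a = 20, so a = 4; then c = 17 − 4·4 = 1.
So T(t) = 4t² + 1, and T(7) = 197.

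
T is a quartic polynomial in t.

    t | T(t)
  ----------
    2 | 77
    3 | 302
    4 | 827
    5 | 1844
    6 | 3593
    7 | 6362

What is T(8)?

First differences: 225, 525, 1017, 1749, 2769. Second differences: 300, 492, 732, 1020. Third differences: 192, 240, 288. Fourth differences: 48, 48.
Level-4 differences are constant, so T has degree 4.
Extending the table by one column gives the next first difference 4125, so T(8) = 6362 + 4125 = 10487.

10487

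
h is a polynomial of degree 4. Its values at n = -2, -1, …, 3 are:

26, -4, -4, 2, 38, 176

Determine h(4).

Write h(n) = an^4 + bn³ + cn² + dn + e; the 6 given values yield a linear system in the 5 coefficients.
Solving, h(n) = 2n^4 + n² + 3n - 4.
Then h(4) = 536.

536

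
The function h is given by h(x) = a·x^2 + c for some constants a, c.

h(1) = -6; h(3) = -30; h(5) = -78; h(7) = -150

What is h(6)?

-111

From h(1) = -6 and h(3) = -30: 1a + c = -6 and 9a + c = -30.
Subtracting: 8a = -24, so a = -3; then c = -6 − (-3)·1 = -3.
So h(x) = -3x² − 3, and h(6) = -111.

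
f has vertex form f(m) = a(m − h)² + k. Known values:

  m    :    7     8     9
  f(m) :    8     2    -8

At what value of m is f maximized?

6

First differences -6, -10; second difference -4 = 2a, so a = -2.
Expanding, the m-coefficient is −2ah = 4h; matching it to the data gives h = 6, and then k = 10.
So f(m) = -2(m − 6)² + 10.
Hence h = 6.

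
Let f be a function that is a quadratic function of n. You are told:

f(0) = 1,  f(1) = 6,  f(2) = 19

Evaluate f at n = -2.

15

Write f(n) = an² + bn + c; the 3 given values yield a linear system in the 3 coefficients.
Solving, f(n) = 4n² + n + 1.
Then f(-2) = 15.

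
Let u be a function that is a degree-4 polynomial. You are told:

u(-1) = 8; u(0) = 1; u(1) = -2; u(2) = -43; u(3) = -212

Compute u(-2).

13

Write u(t) = at^4 + bt³ + ct² + dt + e; the 5 given values yield a linear system in the 5 coefficients.
Solving, u(t) = -2t^4 - 3t³ + 4t² - 2t + 1.
Then u(-2) = 13.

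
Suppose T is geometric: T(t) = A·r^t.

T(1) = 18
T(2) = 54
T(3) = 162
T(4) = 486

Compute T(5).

1458

Consecutive ratio: 54/18 = 3, and 162/54 = 3, so r = 3.
Then A·3^1 = 18 gives A = 6, and T(t) = 6·3^t.
T(5) = 6·3^5 = 1458.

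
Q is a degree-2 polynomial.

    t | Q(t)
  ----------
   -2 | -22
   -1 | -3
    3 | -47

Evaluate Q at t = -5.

-151

Write Q(t) = at² + bt + c; the 3 given values yield a linear system in the 3 coefficients.
Solving, Q(t) = -6t² + t + 4.
Then Q(-5) = -151.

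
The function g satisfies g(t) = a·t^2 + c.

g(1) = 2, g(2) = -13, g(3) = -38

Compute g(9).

-398

From g(1) = 2 and g(2) = -13: 1a + c = 2 and 4a + c = -13.
Subtracting: 3a = -15, so a = -5; then c = 2 − (-5)·1 = 7.
So g(t) = -5t² + 7, and g(9) = -398.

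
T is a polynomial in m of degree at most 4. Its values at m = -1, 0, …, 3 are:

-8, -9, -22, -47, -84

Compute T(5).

Write T(m) = am^4 + bm³ + cm² + dm + e; the 5 given values yield a linear system in the 5 coefficients.
Solving, the top 2 coefficients vanish, and T(m) = -6m² - 7m - 9.
Then T(5) = -194.

-194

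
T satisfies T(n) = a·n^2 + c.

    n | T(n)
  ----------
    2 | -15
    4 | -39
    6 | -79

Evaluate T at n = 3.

From T(2) = -15 and T(4) = -39: 4a + c = -15 and 16a + c = -39.
Subtracting: 12a = -24, so a = -2; then c = -15 − (-2)·4 = -7.
So T(n) = -2n² − 7, and T(3) = -25.

-25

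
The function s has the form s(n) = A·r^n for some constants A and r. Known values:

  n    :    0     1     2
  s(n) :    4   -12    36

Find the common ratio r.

-3

Consecutive ratio: -12/4 = -3, and 36/(-12) = -3, so r = -3.
Then A·(-3)^0 = 4 gives A = 4, and s(n) = 4·(-3)^n.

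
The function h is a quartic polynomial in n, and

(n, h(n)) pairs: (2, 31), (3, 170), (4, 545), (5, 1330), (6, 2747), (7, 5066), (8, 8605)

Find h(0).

First differences: 139, 375, 785, 1417, 2319, 3539. Second differences: 236, 410, 632, 902, 1220. Third differences: 174, 222, 270, 318. Fourth differences: 48, 48, 48.
Level-4 differences are constant, so h has degree 4.
Fitting a degree-4 polynomial gives h(n) = 2n^4 + n³ - n² - 5n + 5.
Then h(0) = 5.

5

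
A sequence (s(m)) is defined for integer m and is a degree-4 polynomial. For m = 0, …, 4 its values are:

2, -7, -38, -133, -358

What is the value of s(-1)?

7

Write s(m) = am^4 + bm³ + cm² + dm + e; the 5 given values yield a linear system in the 5 coefficients.
Solving, s(m) = -m^4 - m³ - m² - 6m + 2.
Then s(-1) = 7.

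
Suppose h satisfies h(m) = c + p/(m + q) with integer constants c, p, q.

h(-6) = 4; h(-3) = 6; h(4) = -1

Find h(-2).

8

(h(m) − c)(m + q) = p for each data point; the three points give a linear system in c and q, then p follows.
Solving: c = 2, q = 0, p = -12, so h(m) = 2 − 12/(m + 0).
Then h(-2) = 2 − 12/(-2) = 8.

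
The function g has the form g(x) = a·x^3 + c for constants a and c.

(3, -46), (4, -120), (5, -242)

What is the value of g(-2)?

From g(3) = -46 and g(4) = -120: 27a + c = -46 and 64a + c = -120.
Subtracting: 37a = -74, so a = -2; then c = -46 − (-2)·27 = 8.
So g(x) = -2x³ + 8, and g(-2) = 24.

24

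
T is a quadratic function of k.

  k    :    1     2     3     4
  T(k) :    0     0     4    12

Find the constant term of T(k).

4

First differences: 0, 4, 8. Second differences: 4, 4.
Level-2 differences are constant, so T has degree 2.
Fitting a degree-2 polynomial gives T(k) = 2k² - 6k + 4.
The constant term is T(0) = 4.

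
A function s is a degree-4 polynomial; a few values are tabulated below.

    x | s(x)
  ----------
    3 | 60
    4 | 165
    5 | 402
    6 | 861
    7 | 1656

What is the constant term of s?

-3

Write s(x) = ax^4 + bx³ + cx² + dx + e; the 5 given values yield a linear system in the 5 coefficients.
Solving, s(x) = x^4 - 3x³ + 5x² + 6x - 3.
The constant term is s(0) = -3.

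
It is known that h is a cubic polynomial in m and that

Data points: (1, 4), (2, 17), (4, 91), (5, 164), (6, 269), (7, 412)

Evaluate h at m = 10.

1129

Write h(m) = am³ + bm² + cm + d; the 6 given values yield a linear system in the 4 coefficients.
Solving, h(m) = m³ + m² + 3m - 1.
Then h(10) = 1129.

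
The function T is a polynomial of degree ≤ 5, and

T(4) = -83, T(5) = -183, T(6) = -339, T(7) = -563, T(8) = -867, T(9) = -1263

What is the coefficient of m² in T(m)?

Write T(m) = am^5 + bm^4 + cm³ + dm² + em + p; the 6 given values yield a linear system in the 6 coefficients.
Solving, the top 2 coefficients vanish, and T(m) = -2m³ + 2m² + 4m - 3.
The coefficient of m² is 2.

2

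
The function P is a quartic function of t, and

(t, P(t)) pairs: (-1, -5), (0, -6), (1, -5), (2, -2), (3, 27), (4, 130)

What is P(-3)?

123

First differences: -1, 1, 3, 29, 103. Second differences: 2, 2, 26, 74. Third differences: 0, 24, 48. Fourth differences: 24, 24.
Level-4 differences are constant, so P has degree 4.
Fitting a degree-4 polynomial gives P(t) = t^4 - 2t³ + 2t - 6.
Then P(-3) = 123.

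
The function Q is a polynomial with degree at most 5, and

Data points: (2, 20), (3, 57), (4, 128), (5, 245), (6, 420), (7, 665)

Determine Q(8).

First differences: 37, 71, 117, 175, 245. Second differences: 34, 46, 58, 70. Third differences: 12, 12, 12.
Level-3 differences are constant, so Q has degree 3.
Fitting a degree-3 polynomial gives Q(t) = 2t³ - t² + 4t.
Then Q(8) = 992.

992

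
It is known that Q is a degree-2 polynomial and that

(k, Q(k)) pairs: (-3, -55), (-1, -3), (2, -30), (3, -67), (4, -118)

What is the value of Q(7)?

-355

Write Q(k) = ak² + bk + c; the 5 given values yield a linear system in the 3 coefficients.
Solving, Q(k) = -7k² - 2k + 2.
Then Q(7) = -355.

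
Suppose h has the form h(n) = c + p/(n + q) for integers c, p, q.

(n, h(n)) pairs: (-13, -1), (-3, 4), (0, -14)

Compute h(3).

-5

(h(n) − c)(n + q) = p for each data point; the three points give a linear system in c and q, then p follows.
Solving: c = -2, q = 1, p = -12, so h(n) = -2 − 12/(n + 1).
Then h(3) = -2 − 12/4 = -5.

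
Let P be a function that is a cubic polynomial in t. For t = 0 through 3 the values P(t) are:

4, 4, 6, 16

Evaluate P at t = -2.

-14

Write P(t) = at³ + bt² + ct + d; the 4 given values yield a linear system in the 4 coefficients.
Solving, P(t) = t³ - 2t² + t + 4.
Then P(-2) = -14.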